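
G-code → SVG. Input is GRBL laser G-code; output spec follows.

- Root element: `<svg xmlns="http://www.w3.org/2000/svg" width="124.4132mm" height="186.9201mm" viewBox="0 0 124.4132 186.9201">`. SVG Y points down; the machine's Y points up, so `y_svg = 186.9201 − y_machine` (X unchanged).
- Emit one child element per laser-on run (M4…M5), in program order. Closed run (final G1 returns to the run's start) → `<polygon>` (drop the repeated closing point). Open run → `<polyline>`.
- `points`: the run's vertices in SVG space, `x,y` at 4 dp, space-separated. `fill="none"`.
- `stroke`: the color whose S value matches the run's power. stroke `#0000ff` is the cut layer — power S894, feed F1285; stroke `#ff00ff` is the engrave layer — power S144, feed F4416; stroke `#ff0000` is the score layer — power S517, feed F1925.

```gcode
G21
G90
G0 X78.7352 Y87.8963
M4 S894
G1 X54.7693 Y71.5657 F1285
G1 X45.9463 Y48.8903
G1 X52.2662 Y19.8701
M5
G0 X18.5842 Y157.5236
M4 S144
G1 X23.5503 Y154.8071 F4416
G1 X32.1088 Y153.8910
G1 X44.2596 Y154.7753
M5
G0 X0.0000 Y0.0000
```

<svg xmlns="http://www.w3.org/2000/svg" width="124.4132mm" height="186.9201mm" viewBox="0 0 124.4132 186.9201">
  <polyline points="78.7352,99.0238 54.7693,115.3544 45.9463,138.0298 52.2662,167.0500" fill="none" stroke="#0000ff"/>
  <polyline points="18.5842,29.3965 23.5503,32.1130 32.1088,33.0291 44.2596,32.1448" fill="none" stroke="#ff00ff"/>
</svg>

y_svg = 186.9201 − y_m.

[1] S894→`#0000ff` (cut); open run; points: 78.7352,99.0238 54.7693,115.3544 45.9463,138.0298 52.2662,167.0500

[2] S144→`#ff00ff` (engrave); open run; points: 18.5842,29.3965 23.5503,32.1130 32.1088,33.0291 44.2596,32.1448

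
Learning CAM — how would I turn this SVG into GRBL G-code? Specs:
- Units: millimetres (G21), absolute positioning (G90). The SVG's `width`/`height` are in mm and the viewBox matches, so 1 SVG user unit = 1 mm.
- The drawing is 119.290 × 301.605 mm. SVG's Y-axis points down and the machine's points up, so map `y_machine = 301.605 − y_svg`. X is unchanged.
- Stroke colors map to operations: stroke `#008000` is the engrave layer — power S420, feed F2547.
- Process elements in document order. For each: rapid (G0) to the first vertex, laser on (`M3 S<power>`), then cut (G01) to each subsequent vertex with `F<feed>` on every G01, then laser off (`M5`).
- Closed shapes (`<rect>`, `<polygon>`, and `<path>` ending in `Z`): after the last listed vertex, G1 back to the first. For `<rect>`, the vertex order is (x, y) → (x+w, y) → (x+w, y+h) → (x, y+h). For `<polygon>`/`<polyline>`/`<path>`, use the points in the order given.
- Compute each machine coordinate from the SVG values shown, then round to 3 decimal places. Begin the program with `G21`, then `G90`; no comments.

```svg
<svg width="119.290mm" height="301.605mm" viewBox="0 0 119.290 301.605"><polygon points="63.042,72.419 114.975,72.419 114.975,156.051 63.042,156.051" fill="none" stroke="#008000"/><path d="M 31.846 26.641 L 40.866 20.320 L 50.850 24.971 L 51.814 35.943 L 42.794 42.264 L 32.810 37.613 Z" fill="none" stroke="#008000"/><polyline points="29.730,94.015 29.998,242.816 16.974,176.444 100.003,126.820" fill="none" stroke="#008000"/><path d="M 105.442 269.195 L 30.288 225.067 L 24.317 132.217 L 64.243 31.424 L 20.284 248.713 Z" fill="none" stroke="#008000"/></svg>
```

G21
G90
G0 X63.042 Y229.186
M3 S420
G01 X114.975 Y229.186 F2547
G01 X114.975 Y145.554 F2547
G01 X63.042 Y145.554 F2547
G01 X63.042 Y229.186 F2547
M5
G0 X31.846 Y274.964
M3 S420
G01 X40.866 Y281.285 F2547
G01 X50.850 Y276.634 F2547
G01 X51.814 Y265.662 F2547
G01 X42.794 Y259.341 F2547
G01 X32.810 Y263.992 F2547
G01 X31.846 Y274.964 F2547
M5
G0 X29.730 Y207.590
M3 S420
G01 X29.998 Y58.789 F2547
G01 X16.974 Y125.161 F2547
G01 X100.003 Y174.785 F2547
M5
G0 X105.442 Y32.410
M3 S420
G01 X30.288 Y76.538 F2547
G01 X24.317 Y169.388 F2547
G01 X64.243 Y270.181 F2547
G01 X20.284 Y52.892 F2547
G01 X105.442 Y32.410 F2547
M5

viewBox `0 0 119.290 301.605` with mm width/height → 1 unit = 1 mm. Flip: y_m = 301.605 − y_svg.

**Shape 1** — `<polygon>` rectangle, stroke `#008000` → engrave (S420, F2547). Machine vertices: (63.042,229.186) → (114.975,229.186) → (114.975,145.554) → (63.042,145.554) → (63.042,229.186). Closed: final G1 returns to the first vertex.

**Shape 2** — `<path>` regular polygon, stroke `#008000` → engrave (S420, F2547). Machine vertices: (31.846,274.964) → (40.866,281.285) → (50.850,276.634) → (51.814,265.662) → (42.794,259.341) → (32.810,263.992) → (31.846,274.964). Closed: final G1 returns to the first vertex.

**Shape 3** — `<polyline>` open polyline, stroke `#008000` → engrave (S420, F2547). Machine vertices: (29.730,207.590) → (29.998,58.789) → (16.974,125.161) → (100.003,174.785). Open path.

**Shape 4** — `<path>` closed polygon, stroke `#008000` → engrave (S420, F2547). Machine vertices: (105.442,32.410) → (30.288,76.538) → (24.317,169.388) → (64.243,270.181) → (20.284,52.892) → (105.442,32.410). Closed: final G1 returns to the first vertex.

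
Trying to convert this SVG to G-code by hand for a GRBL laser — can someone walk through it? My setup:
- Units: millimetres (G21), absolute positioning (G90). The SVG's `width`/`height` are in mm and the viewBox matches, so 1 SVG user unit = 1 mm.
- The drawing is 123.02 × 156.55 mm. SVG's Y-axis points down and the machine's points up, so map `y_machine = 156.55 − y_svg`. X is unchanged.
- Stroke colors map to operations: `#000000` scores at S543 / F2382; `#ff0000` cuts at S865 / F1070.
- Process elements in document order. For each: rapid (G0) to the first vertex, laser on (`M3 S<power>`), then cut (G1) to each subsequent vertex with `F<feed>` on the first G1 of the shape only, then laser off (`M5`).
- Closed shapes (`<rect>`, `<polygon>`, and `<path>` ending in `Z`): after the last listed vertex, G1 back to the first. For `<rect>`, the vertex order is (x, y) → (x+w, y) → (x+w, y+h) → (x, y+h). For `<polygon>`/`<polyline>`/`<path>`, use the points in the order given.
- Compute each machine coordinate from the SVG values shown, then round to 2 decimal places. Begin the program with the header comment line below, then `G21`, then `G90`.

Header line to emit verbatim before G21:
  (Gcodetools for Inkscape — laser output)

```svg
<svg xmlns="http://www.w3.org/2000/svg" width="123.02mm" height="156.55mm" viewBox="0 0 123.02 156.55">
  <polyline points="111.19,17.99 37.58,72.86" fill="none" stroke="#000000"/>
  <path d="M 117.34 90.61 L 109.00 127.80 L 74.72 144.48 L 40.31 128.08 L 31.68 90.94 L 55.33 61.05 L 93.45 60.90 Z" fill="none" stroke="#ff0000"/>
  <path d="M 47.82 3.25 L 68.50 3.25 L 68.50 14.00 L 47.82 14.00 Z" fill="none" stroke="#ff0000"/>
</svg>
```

viewBox `0 0 123.02 156.55` with mm width/height → 1 unit = 1 mm. Flip: y_m = 156.55 − y_svg.

**Shape 1** — `<polyline>` line segment, stroke `#000000` → score (S543, F2382). Machine vertices: (111.19,138.56) → (37.58,83.69). Open path.

**Shape 2** — `<path>` regular polygon, stroke `#ff0000` → cut (S865, F1070). Machine vertices: (117.34,65.94) → (109.00,28.75) → (74.72,12.07) → (40.31,28.47) → (31.68,65.61) → (55.33,95.50) → (93.45,95.65) → (117.34,65.94). Closed: final G1 returns to the first vertex.

**Shape 3** — `<path>` rectangle, stroke `#ff0000` → cut (S865, F1070). Machine vertices: (47.82,153.30) → (68.50,153.30) → (68.50,142.55) → (47.82,142.55) → (47.82,153.30). Closed: final G1 returns to the first vertex.

(Gcodetools for Inkscape — laser output)
G21
G90
G0 X111.19 Y138.56
M3 S543
G1 X37.58 Y83.69 F2382
M5
G0 X117.34 Y65.94
M3 S865
G1 X109.00 Y28.75 F1070
G1 X74.72 Y12.07
G1 X40.31 Y28.47
G1 X31.68 Y65.61
G1 X55.33 Y95.50
G1 X93.45 Y95.65
G1 X117.34 Y65.94
M5
G0 X47.82 Y153.30
M3 S865
G1 X68.50 Y153.30 F1070
G1 X68.50 Y142.55
G1 X47.82 Y142.55
G1 X47.82 Y153.30
M5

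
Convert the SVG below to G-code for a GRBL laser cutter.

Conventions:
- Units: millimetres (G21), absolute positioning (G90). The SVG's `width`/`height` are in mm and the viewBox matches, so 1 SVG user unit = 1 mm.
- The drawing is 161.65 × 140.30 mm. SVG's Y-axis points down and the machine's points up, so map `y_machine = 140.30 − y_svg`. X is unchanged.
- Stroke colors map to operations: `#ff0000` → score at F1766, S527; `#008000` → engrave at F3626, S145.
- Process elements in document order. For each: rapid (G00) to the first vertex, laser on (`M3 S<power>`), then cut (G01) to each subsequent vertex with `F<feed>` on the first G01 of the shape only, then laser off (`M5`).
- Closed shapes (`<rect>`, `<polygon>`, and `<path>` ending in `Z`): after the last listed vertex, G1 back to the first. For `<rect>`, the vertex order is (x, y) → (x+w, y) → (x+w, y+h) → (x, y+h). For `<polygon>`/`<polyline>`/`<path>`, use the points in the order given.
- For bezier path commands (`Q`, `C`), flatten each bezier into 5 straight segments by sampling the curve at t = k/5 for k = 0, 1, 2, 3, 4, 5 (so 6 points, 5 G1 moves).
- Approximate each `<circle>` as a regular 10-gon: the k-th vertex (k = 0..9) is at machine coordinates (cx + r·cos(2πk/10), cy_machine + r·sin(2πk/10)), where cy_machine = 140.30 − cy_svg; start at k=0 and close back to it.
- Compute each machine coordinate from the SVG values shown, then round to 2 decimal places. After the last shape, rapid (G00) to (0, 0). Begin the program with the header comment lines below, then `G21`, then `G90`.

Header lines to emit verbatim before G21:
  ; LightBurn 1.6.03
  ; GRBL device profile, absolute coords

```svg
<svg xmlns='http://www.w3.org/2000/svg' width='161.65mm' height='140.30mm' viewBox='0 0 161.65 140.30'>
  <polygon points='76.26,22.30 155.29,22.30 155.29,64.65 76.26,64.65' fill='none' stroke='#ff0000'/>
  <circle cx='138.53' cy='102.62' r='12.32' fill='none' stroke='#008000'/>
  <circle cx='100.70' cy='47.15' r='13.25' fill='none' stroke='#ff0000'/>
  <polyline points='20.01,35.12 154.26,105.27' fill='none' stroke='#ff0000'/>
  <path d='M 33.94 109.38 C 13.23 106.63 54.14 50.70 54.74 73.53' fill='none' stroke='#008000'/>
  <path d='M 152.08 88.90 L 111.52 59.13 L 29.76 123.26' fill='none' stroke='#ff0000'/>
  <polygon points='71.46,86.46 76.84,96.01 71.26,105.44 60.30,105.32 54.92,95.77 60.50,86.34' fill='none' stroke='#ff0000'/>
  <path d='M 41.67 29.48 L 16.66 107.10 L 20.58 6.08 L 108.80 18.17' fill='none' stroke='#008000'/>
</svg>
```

; LightBurn 1.6.03
; GRBL device profile, absolute coords
G21
G90
G00 X76.26 Y118.00
M3 S527
G01 X155.29 Y118.00 F1766
G01 X155.29 Y75.65
G01 X76.26 Y75.65
G01 X76.26 Y118.00
M5
G00 X150.85 Y37.68
M3 S145
G01 X148.50 Y44.92 F3626
G01 X142.34 Y49.40
G01 X134.72 Y49.40
G01 X128.56 Y44.92
G01 X126.21 Y37.68
G01 X128.56 Y30.44
G01 X134.72 Y25.96
G01 X142.34 Y25.96
G01 X148.50 Y30.44
G01 X150.85 Y37.68
M5
G00 X113.95 Y93.15
M3 S527
G01 X111.42 Y100.94 F1766
G01 X104.79 Y105.75
G01 X96.61 Y105.75
G01 X89.98 Y100.94
G01 X87.45 Y93.15
G01 X89.98 Y85.36
G01 X96.61 Y80.55
G01 X104.79 Y80.55
G01 X111.42 Y85.36
G01 X113.95 Y93.15
M5
G00 X20.01 Y105.18
M3 S527
G01 X154.26 Y35.03 F1766
M5
G00 X33.94 Y30.92
M3 S145
G01 X28.09 Y37.90 F3626
G01 X32.14 Y51.30
G01 X41.19 Y64.81
G01 X50.36 Y72.07
G01 X54.74 Y66.77
M5
G00 X152.08 Y51.40
M3 S527
G01 X111.52 Y81.17 F1766
G01 X29.76 Y17.04
M5
G00 X71.46 Y53.84
M3 S527
G01 X76.84 Y44.29 F1766
G01 X71.26 Y34.86
G01 X60.30 Y34.98
G01 X54.92 Y44.53
G01 X60.50 Y53.96
G01 X71.46 Y53.84
M5
G00 X41.67 Y110.82
M3 S145
G01 X16.66 Y33.20 F3626
G01 X20.58 Y134.22
G01 X108.80 Y122.13
M5
G00 X0.00 Y0.00

viewBox `0 0 161.65 140.30` with mm width/height → 1 unit = 1 mm. Flip: y_m = 140.30 − y_svg.

**Shape 1** — `<polygon>` rectangle, stroke `#ff0000` → score (S527, F1766). Machine vertices: (76.26,118.00) → (155.29,118.00) → (155.29,75.65) → (76.26,75.65) → (76.26,118.00). Closed: final G1 returns to the first vertex.

**Shape 2** — `<circle>` circle, stroke `#008000` → engrave (S145, F3626). Machine vertices: (150.85,37.68) → (148.50,44.92) → (142.34,49.40) → (134.72,49.40) → (128.56,44.92) → (126.21,37.68) → (128.56,30.44) → (134.72,25.96) → (142.34,25.96) → (148.50,30.44) → (150.85,37.68). Closed: final G1 returns to the first vertex.

**Shape 3** — `<circle>` circle, stroke `#ff0000` → score (S527, F1766). Machine vertices: (113.95,93.15) → (111.42,100.94) → (104.79,105.75) → (96.61,105.75) → (89.98,100.94) → (87.45,93.15) → (89.98,85.36) → (96.61,80.55) → (104.79,80.55) → (111.42,85.36) → (113.95,93.15). Closed: final G1 returns to the first vertex.

**Shape 4** — `<polyline>` line segment, stroke `#ff0000` → score (S527, F1766). Machine vertices: (20.01,105.18) → (154.26,35.03). Open path.

**Shape 5** — `<path>` cubic bezier, stroke `#008000` → engrave (S145, F3626). Control points (SVG): P0=(33.94,109.38), P1=(13.23,106.63), P2=(54.14,50.70), P3=(54.74,73.53); sampled at t=k/5. Machine vertices: (33.94,30.92) → (28.09,37.90) → (32.14,51.30) → (41.19,64.81) → (50.36,72.07) → (54.74,66.77). Open path.

**Shape 6** — `<path>` open polyline, stroke `#ff0000` → score (S527, F1766). Machine vertices: (152.08,51.40) → (111.52,81.17) → (29.76,17.04). Open path.

**Shape 7** — `<polygon>` regular polygon, stroke `#ff0000` → score (S527, F1766). Machine vertices: (71.46,53.84) → (76.84,44.29) → (71.26,34.86) → (60.30,34.98) → (54.92,44.53) → (60.50,53.96) → (71.46,53.84). Closed: final G1 returns to the first vertex.

**Shape 8** — `<path>` open polyline, stroke `#008000` → engrave (S145, F3626). Machine vertices: (41.67,110.82) → (16.66,33.20) → (20.58,134.22) → (108.80,122.13). Open path.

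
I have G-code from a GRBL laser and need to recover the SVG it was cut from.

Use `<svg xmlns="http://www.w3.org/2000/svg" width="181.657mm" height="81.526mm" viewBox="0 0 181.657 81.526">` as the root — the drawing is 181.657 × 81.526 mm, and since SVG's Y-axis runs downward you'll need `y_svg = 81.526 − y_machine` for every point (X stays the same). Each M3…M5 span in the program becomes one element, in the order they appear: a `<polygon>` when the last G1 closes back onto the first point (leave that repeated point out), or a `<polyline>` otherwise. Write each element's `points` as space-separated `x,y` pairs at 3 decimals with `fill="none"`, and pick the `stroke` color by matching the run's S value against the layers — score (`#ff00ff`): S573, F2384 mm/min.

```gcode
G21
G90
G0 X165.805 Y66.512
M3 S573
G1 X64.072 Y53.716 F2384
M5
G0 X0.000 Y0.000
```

Each laser-on run becomes one SVG element. Flip Y back into SVG space with y_svg = 81.526 − y_machine. Every run uses S573, so all elements get stroke `#ff00ff` (score).

Run 1: The run is open, so emit a `<polyline>` with points (Y-flipped): 165.805,15.014 64.072,27.810.

<svg xmlns="http://www.w3.org/2000/svg" width="181.657mm" height="81.526mm" viewBox="0 0 181.657 81.526">
  <polyline points="165.805,15.014 64.072,27.810" fill="none" stroke="#ff00ff"/>
</svg>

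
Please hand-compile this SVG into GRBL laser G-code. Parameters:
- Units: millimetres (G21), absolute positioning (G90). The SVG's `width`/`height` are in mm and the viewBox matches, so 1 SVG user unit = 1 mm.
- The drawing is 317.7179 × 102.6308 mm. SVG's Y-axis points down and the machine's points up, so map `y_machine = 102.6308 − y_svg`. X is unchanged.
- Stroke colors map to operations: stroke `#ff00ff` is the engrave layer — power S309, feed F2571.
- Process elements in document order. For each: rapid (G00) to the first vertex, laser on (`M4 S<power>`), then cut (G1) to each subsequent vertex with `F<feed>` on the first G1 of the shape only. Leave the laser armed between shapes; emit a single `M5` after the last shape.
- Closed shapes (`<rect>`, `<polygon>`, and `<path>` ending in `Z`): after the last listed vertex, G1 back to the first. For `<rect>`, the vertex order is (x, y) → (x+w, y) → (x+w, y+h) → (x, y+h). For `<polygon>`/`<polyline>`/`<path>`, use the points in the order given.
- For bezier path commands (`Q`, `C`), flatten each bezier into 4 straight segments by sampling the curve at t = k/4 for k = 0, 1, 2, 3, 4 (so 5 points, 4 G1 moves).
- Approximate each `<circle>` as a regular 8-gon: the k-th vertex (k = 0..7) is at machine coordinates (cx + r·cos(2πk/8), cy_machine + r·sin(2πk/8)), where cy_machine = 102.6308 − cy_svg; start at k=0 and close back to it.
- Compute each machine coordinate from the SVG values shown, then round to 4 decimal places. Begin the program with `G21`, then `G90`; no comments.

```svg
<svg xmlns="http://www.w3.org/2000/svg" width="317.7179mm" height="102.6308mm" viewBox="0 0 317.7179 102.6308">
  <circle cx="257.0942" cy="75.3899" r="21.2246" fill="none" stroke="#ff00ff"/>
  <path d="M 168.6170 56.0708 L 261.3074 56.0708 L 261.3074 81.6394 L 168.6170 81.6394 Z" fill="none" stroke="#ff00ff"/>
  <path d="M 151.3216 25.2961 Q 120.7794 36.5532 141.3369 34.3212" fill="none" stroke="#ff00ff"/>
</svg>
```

G21
G90
G00 X278.3188 Y27.2409
M4 S309
G1 X272.1023 Y42.2490 F2571
G1 X257.0942 Y48.4655
G1 X242.0861 Y42.2490
G1 X235.8696 Y27.2409
G1 X242.0861 Y12.2328
G1 X257.0942 Y6.0163
G1 X272.1023 Y12.2328
G1 X278.3188 Y27.2409
G00 X168.6170 Y46.5600
M4 S309
G1 X261.3074 Y46.5600 F2571
G1 X261.3074 Y20.9914
G1 X168.6170 Y20.9914
G1 X168.6170 Y46.5600
G00 X151.3216 Y77.3347
M4 S309
G1 X139.2442 Y72.5492 F2571
G1 X133.5543 Y69.4499
G1 X134.2519 Y68.0367
G1 X141.3369 Y68.3096
M5

viewBox `0 0 317.7179 102.6308` with mm width/height → 1 unit = 1 mm. Flip: y_m = 102.6308 − y_svg.

**Shape 1** — `<circle>` circle, stroke `#ff00ff` → engrave (S309, F2571). Machine vertices: (278.3188,27.2409) → (272.1023,42.2490) → (257.0942,48.4655) → (242.0861,42.2490) → (235.8696,27.2409) → (242.0861,12.2328) → (257.0942,6.0163) → (272.1023,12.2328) → (278.3188,27.2409). Closed: final G1 returns to the first vertex.

**Shape 2** — `<path>` rectangle, stroke `#ff00ff` → engrave (S309, F2571). Machine vertices: (168.6170,46.5600) → (261.3074,46.5600) → (261.3074,20.9914) → (168.6170,20.9914) → (168.6170,46.5600). Closed: final G1 returns to the first vertex.

**Shape 3** — `<path>` quadratic bezier, stroke `#ff00ff` → engrave (S309, F2571). Control points (SVG): P0=(151.3216,25.2961), P1=(120.7794,36.5532), P2=(141.3369,34.3212); sampled at t=k/4. Machine vertices: (151.3216,77.3347) → (139.2442,72.5492) → (133.5543,69.4499) → (134.2519,68.0367) → (141.3369,68.3096). Open path.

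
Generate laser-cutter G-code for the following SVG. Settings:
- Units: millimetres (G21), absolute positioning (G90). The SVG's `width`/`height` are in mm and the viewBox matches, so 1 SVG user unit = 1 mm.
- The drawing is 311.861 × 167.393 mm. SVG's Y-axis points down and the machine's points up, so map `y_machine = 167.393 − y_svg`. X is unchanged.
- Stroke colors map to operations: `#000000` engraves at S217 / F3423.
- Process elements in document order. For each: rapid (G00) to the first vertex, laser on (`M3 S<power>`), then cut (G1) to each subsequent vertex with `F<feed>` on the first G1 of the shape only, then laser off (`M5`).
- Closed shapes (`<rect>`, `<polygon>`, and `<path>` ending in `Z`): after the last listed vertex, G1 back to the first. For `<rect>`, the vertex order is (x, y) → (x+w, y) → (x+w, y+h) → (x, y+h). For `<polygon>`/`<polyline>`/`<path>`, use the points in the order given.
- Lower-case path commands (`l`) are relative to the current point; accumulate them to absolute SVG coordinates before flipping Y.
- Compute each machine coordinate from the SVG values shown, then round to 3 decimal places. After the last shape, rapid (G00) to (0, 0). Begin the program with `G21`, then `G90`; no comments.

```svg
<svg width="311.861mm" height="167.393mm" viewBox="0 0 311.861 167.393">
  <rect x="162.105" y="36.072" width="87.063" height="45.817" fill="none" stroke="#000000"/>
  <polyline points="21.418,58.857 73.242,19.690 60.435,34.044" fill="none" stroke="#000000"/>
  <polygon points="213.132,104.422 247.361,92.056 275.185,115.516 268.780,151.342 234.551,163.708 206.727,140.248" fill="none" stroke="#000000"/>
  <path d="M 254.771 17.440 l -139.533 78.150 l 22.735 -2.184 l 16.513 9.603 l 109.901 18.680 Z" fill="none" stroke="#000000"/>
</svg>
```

G21
G90
G00 X162.105 Y131.321
M3 S217
G1 X249.168 Y131.321 F3423
G1 X249.168 Y85.504
G1 X162.105 Y85.504
G1 X162.105 Y131.321
M5
G00 X21.418 Y108.536
M3 S217
G1 X73.242 Y147.703 F3423
G1 X60.435 Y133.349
M5
G00 X213.132 Y62.971
M3 S217
G1 X247.361 Y75.337 F3423
G1 X275.185 Y51.877
G1 X268.780 Y16.051
G1 X234.551 Y3.685
G1 X206.727 Y27.145
G1 X213.132 Y62.971
M5
G00 X254.771 Y149.953
M3 S217
G1 X115.238 Y71.803 F3423
G1 X137.973 Y73.987
G1 X154.486 Y64.384
G1 X264.387 Y45.704
G1 X254.771 Y149.953
M5
G00 X0.000 Y0.000

Since the viewBox matches the mm dimensions, user units are millimetres directly. The only transform is the Y-flip y_m = 167.393 − y_svg.

Shape 1 is a rectangle drawn with `<rect>`. Its stroke #000000 means engrave at S217, F3423. After flipping Y the toolpath is (162.105,131.321) → (249.168,131.321) → (249.168,85.504) → (162.105,85.504) → (162.105,131.321), returning to the start.

Shape 2 is a open polyline drawn with `<polyline>`. Its stroke #000000 means engrave at S217, F3423. After flipping Y the toolpath is (21.418,108.536) → (73.242,147.703) → (60.435,133.349).

Shape 3 is a regular polygon drawn with `<polygon>`. Its stroke #000000 means engrave at S217, F3423. After flipping Y the toolpath is (213.132,62.971) → (247.361,75.337) → (275.185,51.877) → (268.780,16.051) → (234.551,3.685) → (206.727,27.145) → (213.132,62.971), returning to the start.

Shape 4 is a closed polygon drawn with `<path>`. Its stroke #000000 means engrave at S217, F3423. After flipping Y the toolpath is (254.771,149.953) → (115.238,71.803) → (137.973,73.987) → (154.486,64.384) → (264.387,45.704) → (254.771,149.953), returning to the start.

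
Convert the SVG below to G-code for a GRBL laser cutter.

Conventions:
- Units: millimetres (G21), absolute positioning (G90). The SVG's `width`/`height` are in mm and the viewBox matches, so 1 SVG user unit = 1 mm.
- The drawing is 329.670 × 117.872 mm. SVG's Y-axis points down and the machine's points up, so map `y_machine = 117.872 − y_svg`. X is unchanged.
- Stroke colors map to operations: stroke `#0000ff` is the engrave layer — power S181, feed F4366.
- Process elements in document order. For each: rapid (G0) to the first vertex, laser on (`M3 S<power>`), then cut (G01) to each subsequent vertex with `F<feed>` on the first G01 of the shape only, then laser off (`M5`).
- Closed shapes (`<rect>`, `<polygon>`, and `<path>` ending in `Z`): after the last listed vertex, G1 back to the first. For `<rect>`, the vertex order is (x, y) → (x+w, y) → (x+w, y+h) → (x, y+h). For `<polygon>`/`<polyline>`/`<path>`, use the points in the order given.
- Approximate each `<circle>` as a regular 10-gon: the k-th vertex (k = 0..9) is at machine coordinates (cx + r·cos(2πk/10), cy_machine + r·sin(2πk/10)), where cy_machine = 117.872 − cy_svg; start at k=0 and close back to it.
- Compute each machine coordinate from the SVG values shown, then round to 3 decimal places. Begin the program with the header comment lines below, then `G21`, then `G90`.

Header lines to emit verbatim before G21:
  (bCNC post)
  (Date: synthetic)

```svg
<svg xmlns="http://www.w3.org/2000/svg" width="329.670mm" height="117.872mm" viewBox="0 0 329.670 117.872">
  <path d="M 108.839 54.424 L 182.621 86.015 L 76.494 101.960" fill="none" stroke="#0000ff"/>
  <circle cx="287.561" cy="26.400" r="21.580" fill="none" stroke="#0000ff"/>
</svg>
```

(bCNC post)
(Date: synthetic)
G21
G90
G0 X108.839 Y63.448
M3 S181
G01 X182.621 Y31.857 F4366
G01 X76.494 Y15.912
M5
G0 X309.141 Y91.472
M3 S181
G01 X305.020 Y104.156 F4366
G01 X294.230 Y111.996
G01 X280.892 Y111.996
G01 X270.102 Y104.156
G01 X265.981 Y91.472
G01 X270.102 Y78.788
G01 X280.892 Y70.948
G01 X294.230 Y70.948
G01 X305.020 Y78.788
G01 X309.141 Y91.472
M5

viewBox `0 0 329.670 117.872` with mm width/height → 1 unit = 1 mm. Flip: y_m = 117.872 − y_svg.

**Shape 1** — `<path>` open polyline, stroke `#0000ff` → engrave (S181, F4366). Machine vertices: (108.839,63.448) → (182.621,31.857) → (76.494,15.912). Open path.

**Shape 2** — `<circle>` circle, stroke `#0000ff` → engrave (S181, F4366). Machine vertices: (309.141,91.472) → (305.020,104.156) → (294.230,111.996) → (280.892,111.996) → (270.102,104.156) → (265.981,91.472) → (270.102,78.788) → (280.892,70.948) → (294.230,70.948) → (305.020,78.788) → (309.141,91.472). Closed: final G1 returns to the first vertex.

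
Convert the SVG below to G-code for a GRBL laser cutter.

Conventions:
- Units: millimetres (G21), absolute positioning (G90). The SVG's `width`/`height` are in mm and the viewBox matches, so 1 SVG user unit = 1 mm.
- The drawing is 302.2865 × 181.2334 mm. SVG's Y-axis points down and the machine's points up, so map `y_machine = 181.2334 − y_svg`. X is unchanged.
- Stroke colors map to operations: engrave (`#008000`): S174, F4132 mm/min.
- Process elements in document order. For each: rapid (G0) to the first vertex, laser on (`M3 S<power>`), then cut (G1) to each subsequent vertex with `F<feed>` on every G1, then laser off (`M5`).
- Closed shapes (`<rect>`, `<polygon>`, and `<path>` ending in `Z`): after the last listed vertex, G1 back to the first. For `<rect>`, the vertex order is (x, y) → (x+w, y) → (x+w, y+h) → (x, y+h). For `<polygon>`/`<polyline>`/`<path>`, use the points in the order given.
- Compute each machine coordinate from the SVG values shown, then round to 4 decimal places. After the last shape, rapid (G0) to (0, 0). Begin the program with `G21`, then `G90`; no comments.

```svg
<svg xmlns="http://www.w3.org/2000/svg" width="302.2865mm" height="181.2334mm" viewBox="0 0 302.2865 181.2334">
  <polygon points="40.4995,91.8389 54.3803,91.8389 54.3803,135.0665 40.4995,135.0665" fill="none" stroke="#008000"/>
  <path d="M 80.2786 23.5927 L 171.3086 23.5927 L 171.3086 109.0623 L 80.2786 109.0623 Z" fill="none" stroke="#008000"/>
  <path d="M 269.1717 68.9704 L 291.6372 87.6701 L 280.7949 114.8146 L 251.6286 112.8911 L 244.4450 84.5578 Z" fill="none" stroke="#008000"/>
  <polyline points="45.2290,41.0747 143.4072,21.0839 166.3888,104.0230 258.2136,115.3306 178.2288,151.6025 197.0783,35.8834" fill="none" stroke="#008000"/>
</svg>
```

G21
G90
G0 X40.4995 Y89.3945
M3 S174
G1 X54.3803 Y89.3945 F4132
G1 X54.3803 Y46.1669 F4132
G1 X40.4995 Y46.1669 F4132
G1 X40.4995 Y89.3945 F4132
M5
G0 X80.2786 Y157.6407
M3 S174
G1 X171.3086 Y157.6407 F4132
G1 X171.3086 Y72.1711 F4132
G1 X80.2786 Y72.1711 F4132
G1 X80.2786 Y157.6407 F4132
M5
G0 X269.1717 Y112.2630
M3 S174
G1 X291.6372 Y93.5633 F4132
G1 X280.7949 Y66.4188 F4132
G1 X251.6286 Y68.3423 F4132
G1 X244.4450 Y96.6756 F4132
G1 X269.1717 Y112.2630 F4132
M5
G0 X45.2290 Y140.1587
M3 S174
G1 X143.4072 Y160.1495 F4132
G1 X166.3888 Y77.2104 F4132
G1 X258.2136 Y65.9028 F4132
G1 X178.2288 Y29.6309 F4132
G1 X197.0783 Y145.3500 F4132
M5
G0 X0.0000 Y0.0000

1 u = 1 mm; y_m = 181.2334 − y.

[1] `<polygon>` rectangle, #008000→engrave S174 F4132: (40.4995,89.3945) → (54.3803,89.3945) → (54.3803,46.1669) → (40.4995,46.1669) → (40.4995,89.3945) (closed)

[2] `<path>` rectangle, #008000→engrave S174 F4132: (80.2786,157.6407) → (171.3086,157.6407) → (171.3086,72.1711) → (80.2786,72.1711) → (80.2786,157.6407) (closed)

[3] `<path>` regular polygon, #008000→engrave S174 F4132: (269.1717,112.2630) → (291.6372,93.5633) → (280.7949,66.4188) → (251.6286,68.3423) → (244.4450,96.6756) → (269.1717,112.2630) (closed)

[4] `<polyline>` open polyline, #008000→engrave S174 F4132: (45.2290,140.1587) → (143.4072,160.1495) → (166.3888,77.2104) → (258.2136,65.9028) → (178.2288,29.6309) → (197.0783,145.3500)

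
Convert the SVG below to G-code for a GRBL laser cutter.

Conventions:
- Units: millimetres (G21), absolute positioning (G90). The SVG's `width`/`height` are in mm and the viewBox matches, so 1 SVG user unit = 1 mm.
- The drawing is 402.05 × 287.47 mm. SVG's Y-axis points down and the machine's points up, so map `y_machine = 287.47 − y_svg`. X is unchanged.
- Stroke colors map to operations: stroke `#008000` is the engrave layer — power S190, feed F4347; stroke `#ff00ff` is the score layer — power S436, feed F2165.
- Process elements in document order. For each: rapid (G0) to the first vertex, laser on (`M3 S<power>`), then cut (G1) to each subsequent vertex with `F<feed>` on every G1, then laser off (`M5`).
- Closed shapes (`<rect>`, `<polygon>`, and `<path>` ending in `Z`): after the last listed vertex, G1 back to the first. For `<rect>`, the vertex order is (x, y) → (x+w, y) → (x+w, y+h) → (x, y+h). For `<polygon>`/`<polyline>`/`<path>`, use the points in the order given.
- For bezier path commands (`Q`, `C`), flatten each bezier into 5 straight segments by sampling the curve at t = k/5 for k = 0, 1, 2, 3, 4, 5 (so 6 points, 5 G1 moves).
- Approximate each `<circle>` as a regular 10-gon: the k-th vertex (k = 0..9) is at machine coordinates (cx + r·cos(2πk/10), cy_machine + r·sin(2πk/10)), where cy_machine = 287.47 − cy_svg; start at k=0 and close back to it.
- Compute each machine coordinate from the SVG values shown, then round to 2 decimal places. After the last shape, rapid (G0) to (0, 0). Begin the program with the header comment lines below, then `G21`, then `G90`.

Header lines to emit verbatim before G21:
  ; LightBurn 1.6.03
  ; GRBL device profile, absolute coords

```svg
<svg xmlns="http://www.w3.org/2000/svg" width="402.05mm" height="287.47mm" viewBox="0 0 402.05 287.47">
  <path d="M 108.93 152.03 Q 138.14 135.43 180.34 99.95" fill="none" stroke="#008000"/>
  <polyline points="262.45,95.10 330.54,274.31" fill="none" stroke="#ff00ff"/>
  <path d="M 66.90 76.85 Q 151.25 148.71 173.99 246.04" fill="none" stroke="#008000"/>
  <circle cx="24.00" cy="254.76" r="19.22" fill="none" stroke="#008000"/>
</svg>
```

viewBox `0 0 402.05 287.47` with mm width/height → 1 unit = 1 mm. Flip: y_m = 287.47 − y_svg.

**Shape 1** — `<path>` quadratic bezier, stroke `#008000` → engrave (S190, F4347). Control points (SVG): P0=(108.93,152.03), P1=(138.14,135.43), P2=(180.34,99.95); sampled at t=k/5. Machine vertices: (108.93,135.44) → (121.13,142.84) → (134.38,151.74) → (148.66,162.16) → (163.98,174.08) → (180.34,187.52). Open path.

**Shape 2** — `<polyline>` line segment, stroke `#ff00ff` → score (S436, F2165). Machine vertices: (262.45,192.37) → (330.54,13.16). Open path.

**Shape 3** — `<path>` quadratic bezier, stroke `#008000` → engrave (S190, F4347). Control points (SVG): P0=(66.90,76.85), P1=(151.25,148.71), P2=(173.99,246.04); sampled at t=k/5. Machine vertices: (66.90,210.62) → (98.18,180.86) → (124.52,149.06) → (145.94,115.22) → (162.43,79.34) → (173.99,41.43). Open path.

**Shape 4** — `<circle>` circle, stroke `#008000` → engrave (S190, F4347). Machine vertices: (43.22,32.71) → (39.55,44.01) → (29.94,50.99) → (18.06,50.99) → (8.45,44.01) → (4.78,32.71) → (8.45,21.41) → (18.06,14.43) → (29.94,14.43) → (39.55,21.41) → (43.22,32.71). Closed: final G1 returns to the first vertex.

; LightBurn 1.6.03
; GRBL device profile, absolute coords
G21
G90
G0 X108.93 Y135.44
M3 S190
G1 X121.13 Y142.84 F4347
G1 X134.38 Y151.74 F4347
G1 X148.66 Y162.16 F4347
G1 X163.98 Y174.08 F4347
G1 X180.34 Y187.52 F4347
M5
G0 X262.45 Y192.37
M3 S436
G1 X330.54 Y13.16 F2165
M5
G0 X66.90 Y210.62
M3 S190
G1 X98.18 Y180.86 F4347
G1 X124.52 Y149.06 F4347
G1 X145.94 Y115.22 F4347
G1 X162.43 Y79.34 F4347
G1 X173.99 Y41.43 F4347
M5
G0 X43.22 Y32.71
M3 S190
G1 X39.55 Y44.01 F4347
G1 X29.94 Y50.99 F4347
G1 X18.06 Y50.99 F4347
G1 X8.45 Y44.01 F4347
G1 X4.78 Y32.71 F4347
G1 X8.45 Y21.41 F4347
G1 X18.06 Y14.43 F4347
G1 X29.94 Y14.43 F4347
G1 X39.55 Y21.41 F4347
G1 X43.22 Y32.71 F4347
M5
G0 X0.00 Y0.00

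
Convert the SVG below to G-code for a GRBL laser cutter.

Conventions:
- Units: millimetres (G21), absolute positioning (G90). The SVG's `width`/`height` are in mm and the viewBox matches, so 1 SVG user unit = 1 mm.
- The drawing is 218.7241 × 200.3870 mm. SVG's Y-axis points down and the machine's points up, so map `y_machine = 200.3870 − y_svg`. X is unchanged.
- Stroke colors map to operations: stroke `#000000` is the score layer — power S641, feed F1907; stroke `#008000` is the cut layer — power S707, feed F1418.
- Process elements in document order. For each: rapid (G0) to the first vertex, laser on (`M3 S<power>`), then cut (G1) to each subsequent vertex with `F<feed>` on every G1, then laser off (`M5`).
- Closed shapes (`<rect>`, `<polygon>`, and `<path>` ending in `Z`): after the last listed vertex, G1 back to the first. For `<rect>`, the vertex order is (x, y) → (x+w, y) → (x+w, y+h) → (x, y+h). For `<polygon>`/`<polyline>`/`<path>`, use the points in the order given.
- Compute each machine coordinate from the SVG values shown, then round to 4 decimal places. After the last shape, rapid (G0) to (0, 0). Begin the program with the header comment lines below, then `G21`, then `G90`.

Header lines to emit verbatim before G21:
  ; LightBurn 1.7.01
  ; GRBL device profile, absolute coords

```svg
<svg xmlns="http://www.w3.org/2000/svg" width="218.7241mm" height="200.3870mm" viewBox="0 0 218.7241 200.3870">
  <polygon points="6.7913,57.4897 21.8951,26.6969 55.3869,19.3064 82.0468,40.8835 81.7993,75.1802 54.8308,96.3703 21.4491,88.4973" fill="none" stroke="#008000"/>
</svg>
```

Since the viewBox matches the mm dimensions, user units are millimetres directly. The only transform is the Y-flip y_m = 200.3870 − y_svg.

Shape 1 is a regular polygon drawn with `<polygon>`. Its stroke #008000 means cut at S707, F1418. After flipping Y the toolpath is (6.7913,142.8973) → (21.8951,173.6901) → (55.3869,181.0806) → (82.0468,159.5035) → (81.7993,125.2068) → (54.8308,104.0167) → (21.4491,111.8897) → (6.7913,142.8973), returning to the start.

; LightBurn 1.7.01
; GRBL device profile, absolute coords
G21
G90
G0 X6.7913 Y142.8973
M3 S707
G1 X21.8951 Y173.6901 F1418
G1 X55.3869 Y181.0806 F1418
G1 X82.0468 Y159.5035 F1418
G1 X81.7993 Y125.2068 F1418
G1 X54.8308 Y104.0167 F1418
G1 X21.4491 Y111.8897 F1418
G1 X6.7913 Y142.8973 F1418
M5
G0 X0.0000 Y0.0000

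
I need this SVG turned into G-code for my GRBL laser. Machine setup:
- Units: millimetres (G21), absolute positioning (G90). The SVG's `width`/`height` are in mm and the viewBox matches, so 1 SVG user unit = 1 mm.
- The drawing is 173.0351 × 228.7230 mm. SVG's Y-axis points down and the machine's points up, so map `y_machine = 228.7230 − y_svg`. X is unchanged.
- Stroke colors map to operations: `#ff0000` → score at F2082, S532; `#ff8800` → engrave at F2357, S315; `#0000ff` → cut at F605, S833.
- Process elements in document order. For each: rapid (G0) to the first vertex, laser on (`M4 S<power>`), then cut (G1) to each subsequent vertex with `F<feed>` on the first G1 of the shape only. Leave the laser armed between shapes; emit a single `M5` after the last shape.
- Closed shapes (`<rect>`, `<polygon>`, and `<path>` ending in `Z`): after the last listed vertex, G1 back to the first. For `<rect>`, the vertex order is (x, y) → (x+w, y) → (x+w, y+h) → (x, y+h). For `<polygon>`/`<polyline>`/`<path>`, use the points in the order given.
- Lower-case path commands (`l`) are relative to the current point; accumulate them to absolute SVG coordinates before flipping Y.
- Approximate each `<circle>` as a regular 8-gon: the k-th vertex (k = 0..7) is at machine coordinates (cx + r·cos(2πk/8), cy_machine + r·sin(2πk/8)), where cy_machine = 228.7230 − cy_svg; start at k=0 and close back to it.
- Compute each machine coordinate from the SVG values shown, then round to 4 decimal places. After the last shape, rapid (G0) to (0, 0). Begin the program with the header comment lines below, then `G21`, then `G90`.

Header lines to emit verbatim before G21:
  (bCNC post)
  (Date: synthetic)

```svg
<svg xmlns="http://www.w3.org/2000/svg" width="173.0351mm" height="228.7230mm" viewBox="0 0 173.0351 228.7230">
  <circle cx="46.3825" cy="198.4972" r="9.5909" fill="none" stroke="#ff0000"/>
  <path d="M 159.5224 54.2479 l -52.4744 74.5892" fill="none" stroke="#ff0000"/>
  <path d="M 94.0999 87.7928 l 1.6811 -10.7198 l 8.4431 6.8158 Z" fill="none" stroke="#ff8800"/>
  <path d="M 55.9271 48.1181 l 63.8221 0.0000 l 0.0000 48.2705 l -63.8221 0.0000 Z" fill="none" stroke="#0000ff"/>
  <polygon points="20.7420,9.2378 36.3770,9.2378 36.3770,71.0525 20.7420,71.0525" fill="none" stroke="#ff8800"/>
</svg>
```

(bCNC post)
(Date: synthetic)
G21
G90
G0 X55.9734 Y30.2258
M4 S532
G1 X53.1643 Y37.0076 F2082
G1 X46.3825 Y39.8167
G1 X39.6007 Y37.0076
G1 X36.7916 Y30.2258
G1 X39.6007 Y23.4440
G1 X46.3825 Y20.6349
G1 X53.1643 Y23.4440
G1 X55.9734 Y30.2258
G0 X159.5224 Y174.4751
M4 S532
G1 X107.0480 Y99.8859 F2082
G0 X94.0999 Y140.9302
M4 S315
G1 X95.7810 Y151.6500 F2357
G1 X104.2241 Y144.8342
G1 X94.0999 Y140.9302
G0 X55.9271 Y180.6049
M4 S833
G1 X119.7492 Y180.6049 F605
G1 X119.7492 Y132.3344
G1 X55.9271 Y132.3344
G1 X55.9271 Y180.6049
G0 X20.7420 Y219.4852
M4 S315
G1 X36.3770 Y219.4852 F2357
G1 X36.3770 Y157.6705
G1 X20.7420 Y157.6705
G1 X20.7420 Y219.4852
M5
G0 X0.0000 Y0.0000

viewBox `0 0 173.0351 228.7230` with mm width/height → 1 unit = 1 mm. Flip: y_m = 228.7230 − y_svg.

**Shape 1** — `<circle>` circle, stroke `#ff0000` → score (S532, F2082). Machine vertices: (55.9734,30.2258) → (53.1643,37.0076) → (46.3825,39.8167) → (39.6007,37.0076) → (36.7916,30.2258) → (39.6007,23.4440) → (46.3825,20.6349) → (53.1643,23.4440) → (55.9734,30.2258). Closed: final G1 returns to the first vertex.

**Shape 2** — `<path>` line segment, stroke `#ff0000` → score (S532, F2082). Machine vertices: (159.5224,174.4751) → (107.0480,99.8859). Open path.

**Shape 3** — `<path>` regular polygon, stroke `#ff8800` → engrave (S315, F2357). Machine vertices: (94.0999,140.9302) → (95.7810,151.6500) → (104.2241,144.8342) → (94.0999,140.9302). Closed: final G1 returns to the first vertex.

**Shape 4** — `<path>` rectangle, stroke `#0000ff` → cut (S833, F605). Machine vertices: (55.9271,180.6049) → (119.7492,180.6049) → (119.7492,132.3344) → (55.9271,132.3344) → (55.9271,180.6049). Closed: final G1 returns to the first vertex.

**Shape 5** — `<polygon>` rectangle, stroke `#ff8800` → engrave (S315, F2357). Machine vertices: (20.7420,219.4852) → (36.3770,219.4852) → (36.3770,157.6705) → (20.7420,157.6705) → (20.7420,219.4852). Closed: final G1 returns to the first vertex.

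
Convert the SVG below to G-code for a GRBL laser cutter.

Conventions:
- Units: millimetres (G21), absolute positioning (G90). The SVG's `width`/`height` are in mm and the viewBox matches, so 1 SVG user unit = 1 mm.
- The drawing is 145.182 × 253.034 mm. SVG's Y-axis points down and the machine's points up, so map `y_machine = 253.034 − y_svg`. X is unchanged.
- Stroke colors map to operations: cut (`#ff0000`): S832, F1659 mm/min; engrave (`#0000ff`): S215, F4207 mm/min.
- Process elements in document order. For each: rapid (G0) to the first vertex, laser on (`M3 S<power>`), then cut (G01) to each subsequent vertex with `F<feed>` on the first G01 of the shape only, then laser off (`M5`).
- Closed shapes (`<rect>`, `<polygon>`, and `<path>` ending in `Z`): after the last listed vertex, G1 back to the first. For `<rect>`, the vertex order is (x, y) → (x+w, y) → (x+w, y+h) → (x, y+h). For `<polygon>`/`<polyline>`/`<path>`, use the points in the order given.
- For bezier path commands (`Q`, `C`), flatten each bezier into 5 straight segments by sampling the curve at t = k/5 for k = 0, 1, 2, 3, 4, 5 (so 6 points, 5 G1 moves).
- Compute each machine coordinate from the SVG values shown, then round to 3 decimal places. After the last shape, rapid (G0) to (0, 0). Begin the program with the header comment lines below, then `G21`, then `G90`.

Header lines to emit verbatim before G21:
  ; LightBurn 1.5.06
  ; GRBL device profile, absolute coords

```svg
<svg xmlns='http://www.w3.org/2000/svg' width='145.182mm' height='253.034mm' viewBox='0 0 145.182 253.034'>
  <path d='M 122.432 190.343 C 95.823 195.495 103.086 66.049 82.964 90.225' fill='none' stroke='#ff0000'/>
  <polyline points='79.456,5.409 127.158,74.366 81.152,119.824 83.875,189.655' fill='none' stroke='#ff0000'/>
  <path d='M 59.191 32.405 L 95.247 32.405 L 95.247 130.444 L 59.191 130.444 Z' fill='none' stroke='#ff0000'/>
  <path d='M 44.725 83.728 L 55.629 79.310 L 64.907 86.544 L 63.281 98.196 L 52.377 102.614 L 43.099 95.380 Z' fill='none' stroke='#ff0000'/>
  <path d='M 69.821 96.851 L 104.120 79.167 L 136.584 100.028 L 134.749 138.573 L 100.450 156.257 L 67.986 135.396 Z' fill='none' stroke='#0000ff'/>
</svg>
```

viewBox `0 0 145.182 253.034` with mm width/height → 1 unit = 1 mm. Flip: y_m = 253.034 − y_svg.

**Shape 1** — `<path>` cubic bezier, stroke `#ff0000` → cut (S832, F1659). Control points (SVG): P0=(122.432,190.343), P1=(95.823,195.495), P2=(103.086,66.049), P3=(82.964,90.225); sampled at t=k/5. Machine vertices: (122.432,62.691) → (110.041,73.446) → (102.839,102.670) → (97.886,136.528) → (92.241,161.186) → (82.964,162.809). Open path.

**Shape 2** — `<polyline>` open polyline, stroke `#ff0000` → cut (S832, F1659). Machine vertices: (79.456,247.625) → (127.158,178.668) → (81.152,133.210) → (83.875,63.379). Open path.

**Shape 3** — `<path>` rectangle, stroke `#ff0000` → cut (S832, F1659). Machine vertices: (59.191,220.629) → (95.247,220.629) → (95.247,122.590) → (59.191,122.590) → (59.191,220.629). Closed: final G1 returns to the first vertex.

**Shape 4** — `<path>` regular polygon, stroke `#ff0000` → cut (S832, F1659). Machine vertices: (44.725,169.306) → (55.629,173.724) → (64.907,166.490) → (63.281,154.838) → (52.377,150.420) → (43.099,157.654) → (44.725,169.306). Closed: final G1 returns to the first vertex.

**Shape 5** — `<path>` regular polygon, stroke `#0000ff` → engrave (S215, F4207). Machine vertices: (69.821,156.183) → (104.120,173.867) → (136.584,153.006) → (134.749,114.461) → (100.450,96.777) → (67.986,117.638) → (69.821,156.183). Closed: final G1 returns to the first vertex.

; LightBurn 1.5.06
; GRBL device profile, absolute coords
G21
G90
G0 X122.432 Y62.691
M3 S832
G01 X110.041 Y73.446 F1659
G01 X102.839 Y102.670
G01 X97.886 Y136.528
G01 X92.241 Y161.186
G01 X82.964 Y162.809
M5
G0 X79.456 Y247.625
M3 S832
G01 X127.158 Y178.668 F1659
G01 X81.152 Y133.210
G01 X83.875 Y63.379
M5
G0 X59.191 Y220.629
M3 S832
G01 X95.247 Y220.629 F1659
G01 X95.247 Y122.590
G01 X59.191 Y122.590
G01 X59.191 Y220.629
M5
G0 X44.725 Y169.306
M3 S832
G01 X55.629 Y173.724 F1659
G01 X64.907 Y166.490
G01 X63.281 Y154.838
G01 X52.377 Y150.420
G01 X43.099 Y157.654
G01 X44.725 Y169.306
M5
G0 X69.821 Y156.183
M3 S215
G01 X104.120 Y173.867 F4207
G01 X136.584 Y153.006
G01 X134.749 Y114.461
G01 X100.450 Y96.777
G01 X67.986 Y117.638
G01 X69.821 Y156.183
M5
G0 X0.000 Y0.000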